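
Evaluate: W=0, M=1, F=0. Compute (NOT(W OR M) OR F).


W OR M = 1
NOT(1) = 0
0 OR 0 = 0

0


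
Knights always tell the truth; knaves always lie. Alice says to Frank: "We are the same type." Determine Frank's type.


Alice says: "We are the same type."
Case 1: Alice is a Knight (truth-teller)
  Statement is true → they ARE the same → Frank is also a Knight
Case 2: Alice is a Knave (liar)
  Statement is false → they are NOT the same → Frank is a Knight
In both cases, Frank is a Knight.

Knight


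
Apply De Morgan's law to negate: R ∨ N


De Morgan's law: ¬(P ∨ Q) ≡ ¬P ∧ ¬Q
¬(R ∨ N) = ¬R ∧ ¬N

¬R ∧ ¬N


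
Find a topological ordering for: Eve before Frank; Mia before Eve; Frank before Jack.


Constraints: Eve before Frank; Mia before Eve; Frank before Jack
Method: repeatedly schedule the remaining task that has no remaining task required before it.
  Step 1: remaining {Jack, Mia, Eve, Frank}; every task except Mia still has a predecessor pending → schedule Mia.
  Step 2: remaining {Jack, Eve, Frank}; every task except Eve still has a predecessor pending → schedule Eve.
  Step 3: remaining {Jack, Frank}; every task except Frank still has a predecessor pending → schedule Frank.
  Step 4: only Jack remains → schedule Jack.
Resulting order:

Mia → Eve → Frank → Jack


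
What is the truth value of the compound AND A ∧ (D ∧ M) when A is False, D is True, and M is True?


A = False, D = True, M = True
Step 1: D ∧ M = True AND True = True
Step 2: A ∧ True = False AND True = False
AND is true only when ALL operands are true.

False


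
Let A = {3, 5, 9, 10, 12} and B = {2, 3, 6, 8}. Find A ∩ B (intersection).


A = {3, 5, 9, 10, 12}
B = {2, 3, 6, 8}
Operation: intersection
Elements in both: 3

{3}


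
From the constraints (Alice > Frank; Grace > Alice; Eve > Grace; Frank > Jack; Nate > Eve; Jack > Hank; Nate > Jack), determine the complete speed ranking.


Constraints: Alice > Frank; Grace > Alice; Eve > Grace; Frank > Jack; Nate > Eve; Jack > Hank; Nate > Jack
Method: at each step, the next-highest is the one remaining person who never appears on the smaller side of a constraint between remaining people.
  Step 1: remaining {Hank, Frank, Eve, Nate, Alice, Jack, Grace}; on the smaller side: {Hank, Frank, Eve, Alice, Jack, Grace} → Nate is next (Nate > Eve; Nate > Jack).
  Step 2: remaining {Hank, Frank, Eve, Alice, Jack, Grace}; on the smaller side: {Hank, Frank, Alice, Jack, Grace} → Eve is next (Eve > Grace).
  Step 3: remaining {Hank, Frank, Alice, Jack, Grace}; on the smaller side: {Hank, Frank, Alice, Jack} → Grace is next (Grace > Alice).
  Step 4: remaining {Hank, Frank, Alice, Jack}; on the smaller side: {Hank, Frank, Jack} → Alice is next (Alice > Frank).
  Step 5: remaining {Hank, Frank, Jack}; on the smaller side: {Hank, Jack} → Frank is next (Frank > Jack).
  Step 6: remaining {Hank, Jack}; on the smaller side: {Hank} → Jack is next (Jack > Hank).
  Step 7: only Hank remains → lowest.
Final ranking (highest to lowest):

Nate > Eve > Grace > Alice > Frank > Jack > Hank


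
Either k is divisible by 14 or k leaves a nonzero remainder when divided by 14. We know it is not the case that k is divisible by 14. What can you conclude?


Disjunctive syllogism: P ∨ Q, ¬P ⊢ Q
Disjunction: k is divisible by 14 ∨ k leaves a nonzero remainder when divided by 14
We know it is not the case that k is divisible by 14.
By disjunctive syllogism, the other disjunct must be true.

k leaves a nonzero remainder when divided by 14


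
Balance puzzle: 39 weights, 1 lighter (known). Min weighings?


Each weighing has 3 outcomes (left heavy / balance / right heavy), so k weighings distinguish at most 3^k cases; splitting into three near-equal groups achieves this.
Need 3^k ≥ 39: 3^3 = 27 < 39 ≤ 3^4 = 81
k = ⌈log₃(39)⌉ = 4

4


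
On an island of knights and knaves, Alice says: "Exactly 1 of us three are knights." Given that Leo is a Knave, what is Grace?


Alice claims exactly 1 knights among Alice, Leo, Grace.
Given: Leo is a Knave.

Case 1: Alice is a Knight (tells truth)
  Then exactly 1 of the three are knights.
  Counting Alice, Leo: 1 knight(s) so far. Need 0 more → Grace = Knave.
Case 2: Alice is a Knave (lies)
  Then the count is NOT 1.
  If Grace = Knight, count = 1 = 1 → claim would be true, contradicts lie.
  If Grace = Knave, count = 0 ≠ 1 → lie confirmed ✓

Grace is a Knave.

Knave


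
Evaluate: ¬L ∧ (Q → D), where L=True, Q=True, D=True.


L = True, Q = True, D = True
Expression: ¬L ∧ (Q → D)
Step 1: ¬L = NOT True = False
Step 2: Q → D = True → True (false only if Q=True, D=False) = True
Step 3: (False) ∧ (True) = False AND True = False

False


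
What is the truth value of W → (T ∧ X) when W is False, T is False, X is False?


W = False, T = False, X = False
Step 1: T ∧ X = False AND False = False
Step 2: W → (False): false only when W=True and consequent=False.
Result: True

True


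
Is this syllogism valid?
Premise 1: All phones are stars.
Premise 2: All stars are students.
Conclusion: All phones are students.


Premise 1: All phones are stars.
Premise 2: All stars are students.
Conclusion: All phones are students.
Barbara syllogism (AAA-1): All A are B, All B are C → All A are C.
Middle term (stars) distributed in premise 2.

Valid


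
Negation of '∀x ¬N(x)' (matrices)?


Original: ∀x ¬N(x)
Rule: ¬∀→∃, ¬∃→∀, negate predicate.
Negation: ∃x N(x)

∃x N(x)


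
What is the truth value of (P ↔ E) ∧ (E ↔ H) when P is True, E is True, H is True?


P = True, E = True, H = True
Step 1: P ↔ E is true when P and E have the same value. Result: True
Step 2: E ↔ H is true when E and H have the same value. Result: True
Step 3: True ∧ True = True

True


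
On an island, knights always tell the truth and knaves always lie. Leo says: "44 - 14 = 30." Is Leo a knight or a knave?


Statement: "44 - 14 = 30."
Actual: 44 - 14 = 30
Claimed: 30
Statement is TRUE → Leo tells the truth → Knight

Knight


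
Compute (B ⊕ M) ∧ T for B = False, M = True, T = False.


B = False, M = True, T = False
Step 1: B ⊕ M = False XOR True = True
Step 2: True ∧ T = True AND False = False
XOR true when exactly one of B,M is true; then AND with T.

False


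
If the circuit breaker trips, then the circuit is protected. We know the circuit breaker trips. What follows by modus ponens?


Modus ponens: P → Q, P ⊢ Q
P: the circuit breaker trips
Q: the circuit is protected
We have P → Q and P is true.
By modus ponens, Q must be true.

The circuit is protected


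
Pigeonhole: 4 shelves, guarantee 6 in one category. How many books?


Pigeonhole: to guarantee k in one of n categories, need (k-1)×n + 1.
k = 6, n = 4
Minimum = (6-1) × 4 + 1 = 5 × 4 + 1

21


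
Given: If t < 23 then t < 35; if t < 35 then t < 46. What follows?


Hypothetical syllogism: P → Q, Q → R ⊢ P → R
Premise 1: t < 23 → t < 35
Premise 2: t < 35 → t < 46
Chain the implications: the middle term (t < 35) links the two.
Conclusion: If t < 23, then t < 46.

If t < 23, then t < 46.


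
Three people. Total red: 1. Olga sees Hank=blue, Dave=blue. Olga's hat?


Total red = 1, seen red = 0
Own red = 1 - 0 = 1
Olga's hat is red.

red


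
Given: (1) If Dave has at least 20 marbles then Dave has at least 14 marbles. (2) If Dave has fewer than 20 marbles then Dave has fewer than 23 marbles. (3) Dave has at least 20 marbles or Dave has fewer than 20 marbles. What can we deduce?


Constructive dilemma: (P → Q) ∧ (R → S), P ∨ R ⊢ Q ∨ S
Premise 1: Dave has at least 20 marbles → Dave has at least 14 marbles
Premise 2: Dave has fewer than 20 marbles → Dave has fewer than 23 marbles
Premise 3: Dave has at least 20 marbles ∨ Dave has fewer than 20 marbles
Case 1: Assuming Dave has at least 20 marbles, then by Premise 1, Dave has at least 14 marbles.
Case 2: Assuming Dave has fewer than 20 marbles, then by Premise 2, Dave has fewer than 23 marbles.
Since one of Dave has at least 20 marbles or Dave has fewer than 20 marbles must hold, we get Dave has at least 14 marbles or Dave has fewer than 23 marbles.

Dave has at least 14 marbles or Dave has fewer than 23 marbles.


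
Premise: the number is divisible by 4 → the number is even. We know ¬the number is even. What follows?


Modus tollens: P → Q, ¬Q ⊢ ¬P
P: the number is divisible by 4
Q: the number is even
We have P → Q and Q is false.
By modus tollens, P must be false.

It is not the case that the number is divisible by 4


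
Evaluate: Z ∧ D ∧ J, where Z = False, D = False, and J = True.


Z = False, D = False, J = True
Step 1: Z ∧ D = False AND False = False
Step 2: (False) ∧ J = (False) AND True = False
AND is true only when ALL operands are true.

False


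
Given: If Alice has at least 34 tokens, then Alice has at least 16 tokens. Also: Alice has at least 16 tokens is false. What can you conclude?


Modus tollens: P → Q, ¬Q ⊢ ¬P
P: Alice has at least 34 tokens
Q: Alice has at least 16 tokens
We have P → Q and Q is false.
By modus tollens, P must be false.

It is not the case that Alice has at least 34 tokens


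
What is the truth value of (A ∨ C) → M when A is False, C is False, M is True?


A = False, C = False, M = True
Step 1: A ∨ C = False OR False = False
Step 2: (False) → M: false only when antecedent=True and M=False.
Result: True

True


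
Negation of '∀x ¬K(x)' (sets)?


Original: ∀x ¬K(x)
Rule: ¬∀→∃, ¬∃→∀, negate predicate.
Negation: ∃x K(x)

∃x K(x)


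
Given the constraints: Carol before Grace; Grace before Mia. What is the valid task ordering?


Constraints: Carol before Grace; Grace before Mia
Method: repeatedly schedule the remaining task that has no remaining task required before it.
  Step 1: remaining {Grace, Carol, Mia}; every task except Carol still has a predecessor pending → schedule Carol.
  Step 2: remaining {Grace, Mia}; every task except Grace still has a predecessor pending → schedule Grace.
  Step 3: only Mia remains → schedule Mia.
Resulting order:

Carol → Grace → Mia


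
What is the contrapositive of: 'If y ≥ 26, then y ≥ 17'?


Original: If y ≥ 26, then y ≥ 17
Contrapositive: If ¬Q, then ¬P
Negate Q: not (y ≥ 17)
Negate P: not (y ≥ 26)

If not (y ≥ 17), then not (y ≥ 26).


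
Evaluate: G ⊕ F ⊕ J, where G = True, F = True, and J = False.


G = True, F = True, J = False
Step 1: G ⊕ F = True XOR True = False
Step 2: False ⊕ J = False XOR False = False
XOR is true when an odd number of operands are true.

False


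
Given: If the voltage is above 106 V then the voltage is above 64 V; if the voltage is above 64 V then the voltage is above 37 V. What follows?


Hypothetical syllogism: P → Q, Q → R ⊢ P → R
Premise 1: the voltage is above 106 V → the voltage is above 64 V
Premise 2: the voltage is above 64 V → the voltage is above 37 V
Chain the implications: the middle term (the voltage is above 64 V) links the two.
Conclusion: If the voltage is above 106 V, then the voltage is above 37 V.

If the voltage is above 106 V, then the voltage is above 37 V.


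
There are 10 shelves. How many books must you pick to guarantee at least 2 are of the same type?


Pigeonhole: to guarantee k in one of n categories, need (k-1)×n + 1.
k = 2, n = 10
Minimum = (2-1) × 10 + 1 = 1 × 10 + 1

11


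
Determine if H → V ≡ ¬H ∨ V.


Expression 1: H → V
Expression 2: ¬H ∨ V
Truth table (H V | Expr1 Expr2):
  T T |   T     T
  T F |   F     F
  F T |   T     T
  F F |   T     T
All 4 rows agree, so the expressions are logically equivalent.

Yes


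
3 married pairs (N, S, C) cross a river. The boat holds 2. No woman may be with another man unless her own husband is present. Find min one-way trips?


Label couples N, S, C (H = husband, W = wife).
Counting alone: 6 people, the boat carries 2 and someone must bring it back, so each round trip nets at most +1 on the far side until the last crossing → at least 9 trips. The jealousy constraint makes 9 impossible; the shortest valid schedule has 11:
1. WN+WS →  (far: WN,WS; near: HN,HS,HC,WC)
2. WN ←       (far: WS; near: HN,HS,HC,WN,WC)
3. WN+WC →  (far: WN,WS,WC; near: HN,HS,HC)
4. WN ←       (far: WS,WC; near: HN,HS,HC,WN)
5. HS+HC →  (far: HS,WS,HC,WC; near: HN,WN)
6. HS+WS ←  (far: HC,WC; near: HN,WN,HS,WS)
7. HN+HS →  (far: HN,HS,HC,WC; near: WN,WS)
8. WC ←       (far: HN,HS,HC; near: WN,WS,WC)
9. WN+WS →  (far: HN,WN,HS,WS,HC; near: WC)
10. HC ←      (far: HN,WN,HS,WS; near: HC,WC)
11. HC+WC → (far: all six; near: empty)
In every state each wife is either with her husband or with no other man.
Minimum trips = 11

11


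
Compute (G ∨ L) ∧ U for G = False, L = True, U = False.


G = False, L = True, U = False
Step 1: G ∨ L = False OR True = True
Step 2: True ∧ U = True AND False = False
OR is true when at least one operand is true; AND requires both.

False


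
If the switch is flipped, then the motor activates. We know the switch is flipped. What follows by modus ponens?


Modus ponens: P → Q, P ⊢ Q
P: the switch is flipped
Q: the motor activates
We have P → Q and P is true.
By modus ponens, Q must be true.

The motor activates


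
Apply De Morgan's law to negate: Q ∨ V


De Morgan's law: ¬(P ∨ Q) ≡ ¬P ∧ ¬Q
¬(Q ∨ V) = ¬Q ∧ ¬V

¬Q ∧ ¬V


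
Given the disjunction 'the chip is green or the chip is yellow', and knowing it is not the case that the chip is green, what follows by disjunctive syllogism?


Disjunctive syllogism: P ∨ Q, ¬P ⊢ Q
Disjunction: the chip is green ∨ the chip is yellow
We know it is not the case that the chip is green.
By disjunctive syllogism, the other disjunct must be true.

The chip is yellow


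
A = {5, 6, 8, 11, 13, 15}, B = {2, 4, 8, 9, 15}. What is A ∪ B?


A = {5, 6, 8, 11, 13, 15}
B = {2, 4, 8, 9, 15}
Operation: union
All elements combined: 2, 4, 5, 6, 8, 9, 11, 13, 15

{2, 4, 5, 6, 8, 9, 11, 13, 15}


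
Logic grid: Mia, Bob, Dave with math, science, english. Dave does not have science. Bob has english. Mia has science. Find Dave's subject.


From clues:
  Bob → english
  Mia → science
By elimination, Dave gets the remaining.

math


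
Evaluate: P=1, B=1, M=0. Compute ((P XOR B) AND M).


P XOR B = 1^1 = 0
0 AND 0 = 0

0


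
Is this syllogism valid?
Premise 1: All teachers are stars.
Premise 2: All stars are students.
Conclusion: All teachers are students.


Premise 1: All teachers are stars.
Premise 2: All stars are students.
Conclusion: All teachers are students.
Barbara syllogism (AAA-1): All A are B, All B are C → All A are C.
Middle term (stars) distributed in premise 2.

Valid


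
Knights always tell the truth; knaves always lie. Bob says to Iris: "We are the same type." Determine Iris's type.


Bob says: "We are the same type."
Case 1: Bob is a Knight (truth-teller)
  Statement is true → they ARE the same → Iris is also a Knight
Case 2: Bob is a Knave (liar)
  Statement is false → they are NOT the same → Iris is a Knight
In both cases, Iris is a Knight.

Knight


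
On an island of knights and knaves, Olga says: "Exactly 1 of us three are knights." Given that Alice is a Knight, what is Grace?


Olga claims exactly 1 knights among Olga, Alice, Grace.
Given: Alice is a Knight.

Case 1: Olga is a Knight (tells truth)
  Then exactly 1 of the three are knights.
  Counting Olga, Alice: 2 knight(s) so far. Need -1 more → impossible.
Case 2: Olga is a Knave (lies)
  Then the count is NOT 1.
  If Grace = Knave, count = 1 = 1 → claim would be true, contradicts lie.
  If Grace = Knight, count = 2 ≠ 1 → lie confirmed ✓

Grace is a Knight.

Knight


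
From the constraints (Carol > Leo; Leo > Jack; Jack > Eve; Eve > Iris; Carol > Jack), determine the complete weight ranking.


Constraints: Carol > Leo; Leo > Jack; Jack > Eve; Eve > Iris; Carol > Jack
Method: at each step, the next-highest is the one remaining person who never appears on the smaller side of a constraint between remaining people.
  Step 1: remaining {Eve, Carol, Iris, Jack, Leo}; on the smaller side: {Eve, Iris, Jack, Leo} → Carol is next (Carol > Leo; Carol > Jack).
  Step 2: remaining {Eve, Iris, Jack, Leo}; on the smaller side: {Eve, Iris, Jack} → Leo is next (Leo > Jack).
  Step 3: remaining {Eve, Iris, Jack}; on the smaller side: {Eve, Iris} → Jack is next (Jack > Eve).
  Step 4: remaining {Eve, Iris}; on the smaller side: {Iris} → Eve is next (Eve > Iris).
  Step 5: only Iris remains → lowest.
Final ranking (highest to lowest):

Carol > Leo > Jack > Eve > Iris


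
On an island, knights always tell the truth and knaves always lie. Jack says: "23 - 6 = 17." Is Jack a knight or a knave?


Statement: "23 - 6 = 17."
Actual: 23 - 6 = 17
Claimed: 17
Statement is TRUE → Jack tells the truth → Knight

Knight


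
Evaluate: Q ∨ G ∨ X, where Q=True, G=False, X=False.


Q = True, G = False, X = False
Expression: Q ∨ G ∨ X
Step 1: Q ∨ G = True OR False = True
Step 2: (True) ∨ X = True OR False = True

True


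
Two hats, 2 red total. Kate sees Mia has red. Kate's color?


Total red = 2, Mia = red
Red accounted for: 1
Remaining for Kate: 1
Kate's hat is red.

red


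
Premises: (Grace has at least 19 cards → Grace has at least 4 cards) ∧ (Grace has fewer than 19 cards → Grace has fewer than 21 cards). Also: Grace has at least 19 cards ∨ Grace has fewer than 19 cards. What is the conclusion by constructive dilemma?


Constructive dilemma: (P → Q) ∧ (R → S), P ∨ R ⊢ Q ∨ S
Premise 1: Grace has at least 19 cards → Grace has at least 4 cards
Premise 2: Grace has fewer than 19 cards → Grace has fewer than 21 cards
Premise 3: Grace has at least 19 cards ∨ Grace has fewer than 19 cards
Case 1: Assuming Grace has at least 19 cards, then by Premise 1, Grace has at least 4 cards.
Case 2: Assuming Grace has fewer than 19 cards, then by Premise 2, Grace has fewer than 21 cards.
Since one of Grace has at least 19 cards or Grace has fewer than 19 cards must hold, we get Grace has at least 4 cards or Grace has fewer than 21 cards.

Grace has at least 4 cards or Grace has fewer than 21 cards.


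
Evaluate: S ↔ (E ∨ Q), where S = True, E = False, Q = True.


S = True, E = False, Q = True
Step 1: E ∨ Q = False OR True = True
Step 2: S ↔ (True): true when both sides have same truth value.
Result: True ↔ True = True

True


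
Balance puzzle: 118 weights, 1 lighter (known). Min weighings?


Each weighing has 3 outcomes (left heavy / balance / right heavy), so k weighings distinguish at most 3^k cases; splitting into three near-equal groups achieves this.
Need 3^k ≥ 118: 3^4 = 81 < 118 ≤ 3^5 = 243
k = ⌈log₃(118)⌉ = 5

5


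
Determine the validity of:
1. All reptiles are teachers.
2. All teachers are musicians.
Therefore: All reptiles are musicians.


Premise 1: All reptiles are teachers.
Premise 2: All teachers are musicians.
Conclusion: All reptiles are musicians.
Barbara syllogism (AAA-1): All A are B, All B are C → All A are C.
Middle term (teachers) distributed in premise 2.

Valid


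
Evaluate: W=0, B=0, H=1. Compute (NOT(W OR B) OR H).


W OR B = 0
NOT(0) = 1
1 OR 1 = 1

1


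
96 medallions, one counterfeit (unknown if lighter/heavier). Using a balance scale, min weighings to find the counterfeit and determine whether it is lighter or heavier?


Let n = 96. 192 possibilities (n medallions × lighter/heavier); each weighing has 3 outcomes.
Bound for k weighings: say the first weighing puts j medallions on each pan. If it tips, the 2j weighed medallions remain suspects (each with a known direction) and k-1 weighings give 3^(k-1) outcomes; 3^(k-1) is odd, so 2j ≤ 3^(k-1) - 1. If it balances, the n - 2j unweighed medallions remain with direction unknown: 2(n - 2j) ≤ 3^(k-1) - 1 by the same parity argument. Adding, n ≤ (3^(k-1) - 1) + (3^(k-1) - 1)/2 = (3^k - 3)/2, and the classical three-group strategy achieves this (3 medallions in 2 weighings, 12 in 3, 39 in 4, 120 in 5).
So we need the smallest k with (3^k - 3)/2 ≥ 96.
k = 4: (3^4 - 3)/2 = 39 < 96 ✗
k = 5: (3^5 - 3)/2 = 120 ≥ 96 ✓

5


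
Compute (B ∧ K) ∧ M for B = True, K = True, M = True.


B = True, K = True, M = True
Step 1: B ∧ K = True AND True = True
Step 2: True ∧ M = True AND True = True
AND is true only when ALL operands are true.

True


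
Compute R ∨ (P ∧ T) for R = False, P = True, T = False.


R = False, P = True, T = False
Step 1: P ∧ T = True AND False = False
Step 2: R ∨ False = False OR False = False
AND evaluated first (higher precedence); then OR applied.

False


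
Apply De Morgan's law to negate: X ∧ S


De Morgan's law: ¬(P ∧ Q) ≡ ¬P ∨ ¬Q
¬(X ∧ S) = ¬X ∨ ¬S

¬X ∨ ¬S


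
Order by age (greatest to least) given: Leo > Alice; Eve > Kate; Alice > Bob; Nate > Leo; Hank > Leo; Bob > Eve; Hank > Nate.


Constraints: Leo > Alice; Eve > Kate; Alice > Bob; Nate > Leo; Hank > Leo; Bob > Eve; Hank > Nate
Method: at each step, the next-highest is the one remaining person who never appears on the smaller side of a constraint between remaining people.
  Step 1: remaining {Bob, Hank, Alice, Leo, Eve, Nate, Kate}; on the smaller side: {Bob, Alice, Leo, Eve, Nate, Kate} → Hank is next (Hank > Leo; Hank > Nate).
  Step 2: remaining {Bob, Alice, Leo, Eve, Nate, Kate}; on the smaller side: {Bob, Alice, Leo, Eve, Kate} → Nate is next (Nate > Leo).
  Step 3: remaining {Bob, Alice, Leo, Eve, Kate}; on the smaller side: {Bob, Alice, Eve, Kate} → Leo is next (Leo > Alice).
  Step 4: remaining {Bob, Alice, Eve, Kate}; on the smaller side: {Bob, Eve, Kate} → Alice is next (Alice > Bob).
  Step 5: remaining {Bob, Eve, Kate}; on the smaller side: {Eve, Kate} → Bob is next (Bob > Eve).
  Step 6: remaining {Eve, Kate}; on the smaller side: {Kate} → Eve is next (Eve > Kate).
  Step 7: only Kate remains → lowest.
Final ranking (highest to lowest):

Hank > Nate > Leo > Alice > Bob > Eve > Kate


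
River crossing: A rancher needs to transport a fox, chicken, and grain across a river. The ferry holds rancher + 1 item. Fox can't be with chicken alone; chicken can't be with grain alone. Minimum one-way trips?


1. rancher+chicken → 2. rancher ← 3. rancher+fox → 4. rancher+chicken ← 5. rancher+grain → 6. rancher ← 7. rancher+chicken →
Minimum trips = 7

7


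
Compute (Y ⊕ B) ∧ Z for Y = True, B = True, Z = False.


Y = True, B = True, Z = False
Step 1: Y ⊕ B = True XOR True = False
Step 2: False ∧ Z = False AND False = False
XOR true when exactly one of Y,B is true; then AND with Z.

False


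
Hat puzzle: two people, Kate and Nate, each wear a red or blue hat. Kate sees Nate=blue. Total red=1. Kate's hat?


Total red = 1, Nate = blue
Red accounted for: 0
Remaining for Kate: 1
Kate's hat is red.

red


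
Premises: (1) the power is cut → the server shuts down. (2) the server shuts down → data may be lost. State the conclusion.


Hypothetical syllogism: P → Q, Q → R ⊢ P → R
Premise 1: the power is cut → the server shuts down
Premise 2: the server shuts down → data may be lost
Chain the implications: the middle term (the server shuts down) links the two.
Conclusion: If the power is cut, then data may be lost.

If the power is cut, then data may be lost.


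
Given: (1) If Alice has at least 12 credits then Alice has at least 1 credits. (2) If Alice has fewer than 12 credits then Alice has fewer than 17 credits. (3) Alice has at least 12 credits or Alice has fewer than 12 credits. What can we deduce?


Constructive dilemma: (P → Q) ∧ (R → S), P ∨ R ⊢ Q ∨ S
Premise 1: Alice has at least 12 credits → Alice has at least 1 credits
Premise 2: Alice has fewer than 12 credits → Alice has fewer than 17 credits
Premise 3: Alice has at least 12 credits ∨ Alice has fewer than 12 credits
Case 1: Assuming Alice has at least 12 credits, then by Premise 1, Alice has at least 1 credits.
Case 2: Assuming Alice has fewer than 12 credits, then by Premise 2, Alice has fewer than 17 credits.
Since one of Alice has at least 12 credits or Alice has fewer than 12 credits must hold, we get Alice has at least 1 credits or Alice has fewer than 17 credits.

Alice has at least 1 credits or Alice has fewer than 17 credits.


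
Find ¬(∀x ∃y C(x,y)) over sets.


Original: ∀x ∃y C(x,y)
Rule: ¬∀→∃, ¬∃→∀, negate predicate.
Negation: ∃x ∀y ¬C(x,y)

∃x ∀y ¬C(x,y)


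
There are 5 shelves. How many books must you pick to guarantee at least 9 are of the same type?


Pigeonhole: to guarantee k in one of n categories, need (k-1)×n + 1.
k = 9, n = 5
Minimum = (9-1) × 5 + 1 = 8 × 5 + 1

41


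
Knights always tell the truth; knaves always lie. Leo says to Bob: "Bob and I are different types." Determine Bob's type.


Leo says: "Bob and I are different types."
Case 1: Leo is a Knight (truth-teller)
  Statement is true → they ARE different → Bob is a Knave
Case 2: Leo is a Knave (liar)
  Statement is false → they are NOT different → Bob is a Knave
In both cases, Bob is a Knave.

Knave


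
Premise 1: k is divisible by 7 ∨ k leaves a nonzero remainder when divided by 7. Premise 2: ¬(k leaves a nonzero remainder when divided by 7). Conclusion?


Disjunctive syllogism: P ∨ Q, ¬P ⊢ Q
Disjunction: k is divisible by 7 ∨ k leaves a nonzero remainder when divided by 7
We know it is not the case that k leaves a nonzero remainder when divided by 7.
By disjunctive syllogism, the other disjunct must be true.

k is divisible by 7


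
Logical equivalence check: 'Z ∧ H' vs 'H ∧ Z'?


Expression 1: Z ∧ H
Expression 2: H ∧ Z
Truth table (Z H | Expr1 Expr2):
  T T |   T     T
  T F |   F     F
  F T |   F     F
  F F |   F     F
All 4 rows agree, so the expressions are logically equivalent.

Yes


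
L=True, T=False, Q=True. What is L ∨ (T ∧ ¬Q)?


L = True, T = False, Q = True
Expression: L ∨ (T ∧ ¬Q)
Step 1: ¬Q = NOT True = False
Step 2: T ∧ ¬Q = False AND False = False
Step 3: L ∨ (False) = True OR False = True

True


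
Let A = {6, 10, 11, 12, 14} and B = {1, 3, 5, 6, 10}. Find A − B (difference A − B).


A = {6, 10, 11, 12, 14}
B = {1, 3, 5, 6, 10}
Operation: difference A − B
In A but not B: 11, 12, 14

{11, 12, 14}


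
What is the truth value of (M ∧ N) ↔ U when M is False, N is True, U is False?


M = False, N = True, U = False
Step 1: M ∧ N = False AND True = False
Step 2: (False) ↔ U: true when both sides have same truth value.
Result: False ↔ False = True

True


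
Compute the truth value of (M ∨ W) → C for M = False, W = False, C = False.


M = False, W = False, C = False
Step 1: M ∨ W = False OR False = False
Step 2: (False) → C: false only when antecedent=True and C=False.
Result: True

True


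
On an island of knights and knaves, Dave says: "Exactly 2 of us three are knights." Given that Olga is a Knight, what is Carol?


Dave claims exactly 2 knights among Dave, Olga, Carol.
Given: Olga is a Knight.

Case 1: Dave is a Knight (tells truth)
  Then exactly 2 of the three are knights.
  Counting Dave, Olga: 2 knight(s) so far. Need 0 more → Carol = Knave.
Case 2: Dave is a Knave (lies)
  Then the count is NOT 2.
  If Carol = Knight, count = 2 = 2 → claim would be true, contradicts lie.
  If Carol = Knave, count = 1 ≠ 2 → lie confirmed ✓

Carol is a Knave.

Knave


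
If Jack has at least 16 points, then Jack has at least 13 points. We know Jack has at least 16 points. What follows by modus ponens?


Modus ponens: P → Q, P ⊢ Q
P: Jack has at least 16 points
Q: Jack has at least 13 points
We have P → Q and P is true.
By modus ponens, Q must be true.

Jack has at least 13 points


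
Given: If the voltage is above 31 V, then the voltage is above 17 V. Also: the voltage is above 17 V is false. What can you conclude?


Modus tollens: P → Q, ¬Q ⊢ ¬P
P: the voltage is above 31 V
Q: the voltage is above 17 V
We have P → Q and Q is false.
By modus tollens, P must be false.

It is not the case that the voltage is above 31 V


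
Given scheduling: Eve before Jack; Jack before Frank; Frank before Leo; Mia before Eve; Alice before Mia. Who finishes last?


Constraints: Eve before Jack; Jack before Frank; Frank before Leo; Mia before Eve; Alice before Mia
The last task can have nothing scheduled after it, so it must never appear on the left of a 'before'.
Tasks appearing before some other task: Eve, Jack, Frank, Mia, Alice.
The only task not in that list is Leo → it is last.

Leo


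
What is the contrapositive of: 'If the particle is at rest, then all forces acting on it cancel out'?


Original: If the particle is at rest, then all forces acting on it cancel out
Contrapositive: If ¬Q, then ¬P
Negate Q: not (all forces acting on it cancel out)
Negate P: not (the particle is at rest)

If not (all forces acting on it cancel out), then not (the particle is at rest).


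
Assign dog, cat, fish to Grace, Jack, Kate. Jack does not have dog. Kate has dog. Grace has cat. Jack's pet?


From clues:
  Kate → dog
  Grace → cat
By elimination, Jack gets the remaining.

fish


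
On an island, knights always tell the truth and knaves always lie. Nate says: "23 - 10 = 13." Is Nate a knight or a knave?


Statement: "23 - 10 = 13."
Actual: 23 - 10 = 13
Claimed: 13
Statement is TRUE → Nate tells the truth → Knight

Knight


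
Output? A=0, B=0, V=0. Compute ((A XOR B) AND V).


A XOR B = 0^0 = 0
0 AND 0 = 0

0


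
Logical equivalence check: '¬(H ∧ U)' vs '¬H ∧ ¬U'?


Expression 1: ¬(H ∧ U)
Expression 2: ¬H ∧ ¬U
Truth table (H U | Expr1 Expr2):
  T T |   F     F
  T F |   T     F   ← differ
  F T |   T     F   ← differ
  F F |   T     T
Counterexample: H=T, U=F gives Expr1 = T but Expr2 = F, so the expressions are NOT logically equivalent.

No


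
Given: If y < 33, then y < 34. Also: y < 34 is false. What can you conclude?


Modus tollens: P → Q, ¬Q ⊢ ¬P
P: y < 33
Q: y < 34
We have P → Q and Q is false.
By modus tollens, P must be false.

It is not the case that y < 33


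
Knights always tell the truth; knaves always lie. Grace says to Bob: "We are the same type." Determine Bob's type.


Grace says: "We are the same type."
Case 1: Grace is a Knight (truth-teller)
  Statement is true → they ARE the same → Bob is also a Knight
Case 2: Grace is a Knave (liar)
  Statement is false → they are NOT the same → Bob is a Knight
In both cases, Bob is a Knight.

Knight


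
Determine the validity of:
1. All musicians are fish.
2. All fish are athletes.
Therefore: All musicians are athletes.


Premise 1: All musicians are fish.
Premise 2: All fish are athletes.
Conclusion: All musicians are athletes.
Barbara syllogism (AAA-1): All A are B, All B are C → All A are C.
Middle term (fish) distributed in premise 2.

Valid


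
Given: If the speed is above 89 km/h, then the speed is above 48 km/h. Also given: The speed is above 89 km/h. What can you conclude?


Modus ponens: P → Q, P ⊢ Q
P: the speed is above 89 km/h
Q: the speed is above 48 km/h
We have P → Q and P is true.
By modus ponens, Q must be true.

The speed is above 48 km/h


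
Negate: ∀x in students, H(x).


Original: ∀x H(x)
Rule: ¬∀→∃, ¬∃→∀, negate predicate.
Negation: ∃x ¬H(x)

∃x ¬H(x)


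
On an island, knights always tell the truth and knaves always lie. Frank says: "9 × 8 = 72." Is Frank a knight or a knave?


Statement: "9 × 8 = 72."
Actual: 9 × 8 = 72
Claimed: 72
Statement is TRUE → Frank tells the truth → Knight

Knight


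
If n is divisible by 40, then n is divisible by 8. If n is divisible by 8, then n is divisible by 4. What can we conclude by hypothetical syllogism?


Hypothetical syllogism: P → Q, Q → R ⊢ P → R
Premise 1: n is divisible by 40 → n is divisible by 8
Premise 2: n is divisible by 8 → n is divisible by 4
Chain the implications: the middle term (n is divisible by 8) links the two.
Conclusion: If n is divisible by 40, then n is divisible by 4.

If n is divisible by 40, then n is divisible by 4.


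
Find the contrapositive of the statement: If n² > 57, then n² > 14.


Original: If n² > 57, then n² > 14
Contrapositive: If ¬Q, then ¬P
Negate Q: not (n² > 14)
Negate P: not (n² > 57)

If not (n² > 14), then not (n² > 57).


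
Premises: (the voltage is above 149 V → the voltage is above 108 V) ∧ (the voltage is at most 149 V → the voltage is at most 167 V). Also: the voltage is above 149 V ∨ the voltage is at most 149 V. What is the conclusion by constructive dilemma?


Constructive dilemma: (P → Q) ∧ (R → S), P ∨ R ⊢ Q ∨ S
Premise 1: the voltage is above 149 V → the voltage is above 108 V
Premise 2: the voltage is at most 149 V → the voltage is at most 167 V
Premise 3: the voltage is above 149 V ∨ the voltage is at most 149 V
Case 1: Assuming the voltage is above 149 V, then by Premise 1, the voltage is above 108 V.
Case 2: Assuming the voltage is at most 149 V, then by Premise 2, the voltage is at most 167 V.
Since one of the voltage is above 149 V or the voltage is at most 149 V must hold, we get the voltage is above 108 V or the voltage is at most 167 V.

The voltage is above 108 V or the voltage is at most 167 V.


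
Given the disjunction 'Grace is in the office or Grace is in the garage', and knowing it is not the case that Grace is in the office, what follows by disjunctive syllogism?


Disjunctive syllogism: P ∨ Q, ¬P ⊢ Q
Disjunction: Grace is in the office ∨ Grace is in the garage
We know it is not the case that Grace is in the office.
By disjunctive syllogism, the other disjunct must be true.

Grace is in the garage


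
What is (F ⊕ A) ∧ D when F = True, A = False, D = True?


F = True, A = False, D = True
Step 1: F ⊕ A = True XOR False = True
Step 2: True ∧ D = True AND True = True
XOR true when exactly one of F,A is true; then AND with D.

True


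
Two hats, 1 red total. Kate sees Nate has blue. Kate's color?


Total red = 1, Nate = blue
Red accounted for: 0
Remaining for Kate: 1
Kate's hat is red.

red


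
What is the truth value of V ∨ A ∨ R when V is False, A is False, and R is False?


V = False, A = False, R = False
Step 1: V ∨ A = False OR False = False
Step 2: False ∨ R = False OR False = False
OR is true when at least one operand is true.

False


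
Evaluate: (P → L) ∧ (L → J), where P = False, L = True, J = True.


P = False, L = True, J = True
Step 1: P → L is false only when P=True and L=False. Result: True
Step 2: L → J is false only when L=True and J=False. Result: True
Step 3: True ∧ True = True

True


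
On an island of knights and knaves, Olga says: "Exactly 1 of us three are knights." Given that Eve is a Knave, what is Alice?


Olga claims exactly 1 knights among Olga, Eve, Alice.
Given: Eve is a Knave.

Case 1: Olga is a Knight (tells truth)
  Then exactly 1 of the three are knights.
  Counting Olga, Eve: 1 knight(s) so far. Need 0 more → Alice = Knave.
Case 2: Olga is a Knave (lies)
  Then the count is NOT 1.
  If Alice = Knight, count = 1 = 1 → claim would be true, contradicts lie.
  If Alice = Knave, count = 0 ≠ 1 → lie confirmed ✓

Alice is a Knave.

Knave


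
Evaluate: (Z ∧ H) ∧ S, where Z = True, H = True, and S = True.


Z = True, H = True, S = True
Step 1: Z ∧ H = True AND True = True
Step 2: True ∧ S = True AND True = True
AND is true only when ALL operands are true.

True


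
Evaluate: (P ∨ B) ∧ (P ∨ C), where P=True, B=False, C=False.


P = True, B = False, C = False
Expression: (P ∨ B) ∧ (P ∨ C)
Step 1: P ∨ B = True OR False = True
Step 2: P ∨ C = True OR False = True
Step 3: (True) ∧ (True) = True AND True = True

True


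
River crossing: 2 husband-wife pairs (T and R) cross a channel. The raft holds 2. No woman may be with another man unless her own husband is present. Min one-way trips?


Label couples T and R.
1. WT+WR → (far: WT,WR; near: HT,HR)
2. WT ←   (far: WR; near: HT,HR,WT)
3. HT+HR → (far: HT,HR,WR; near: WT)
4. HT ←   (far: HR,WR; near: HT,WT)  — HT returns, since WT is alone on near bank
5. HT+WT → (far: all four; near: empty)
Every state respects the constraint.
Minimum trips = 5

5


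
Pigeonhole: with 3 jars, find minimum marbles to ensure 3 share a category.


Pigeonhole: to guarantee k in one of n categories, need (k-1)×n + 1.
k = 3, n = 3
Minimum = (3-1) × 3 + 1 = 2 × 3 + 1

7


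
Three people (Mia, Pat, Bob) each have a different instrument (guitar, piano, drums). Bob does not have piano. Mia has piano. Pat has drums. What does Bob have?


From clues:
  Mia → piano
  Pat → drums
By elimination, Bob gets the remaining.

guitar


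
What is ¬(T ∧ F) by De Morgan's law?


De Morgan's law: ¬(P ∧ Q) ≡ ¬P ∨ ¬Q
¬(T ∧ F) = ¬T ∨ ¬F

¬T ∨ ¬F


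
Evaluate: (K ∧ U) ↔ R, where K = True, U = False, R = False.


K = True, U = False, R = False
Step 1: K ∧ U = True AND False = False
Step 2: (False) ↔ R: true when both sides have same truth value.
Result: False ↔ False = True

True


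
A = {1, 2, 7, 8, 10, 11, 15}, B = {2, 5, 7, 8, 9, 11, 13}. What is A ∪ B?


A = {1, 2, 7, 8, 10, 11, 15}
B = {2, 5, 7, 8, 9, 11, 13}
Operation: union
All elements combined: 1, 2, 5, 7, 8, 9, 10, 11, 13, 15

{1, 2, 5, 7, 8, 9, 10, 11, 13, 15}


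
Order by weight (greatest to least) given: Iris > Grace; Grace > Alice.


Constraints: Iris > Grace; Grace > Alice
Method: at each step, the next-highest is the one remaining person who never appears on the smaller side of a constraint between remaining people.
  Step 1: remaining {Alice, Iris, Grace}; on the smaller side: {Alice, Grace} → Iris is next (Iris > Grace).
  Step 2: remaining {Alice, Grace}; on the smaller side: {Alice} → Grace is next (Grace > Alice).
  Step 3: only Alice remains → lowest.
Final ranking (highest to lowest):

Iris > Grace > Alice


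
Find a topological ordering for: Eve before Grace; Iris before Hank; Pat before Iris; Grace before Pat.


Constraints: Eve before Grace; Iris before Hank; Pat before Iris; Grace before Pat
Method: repeatedly schedule the remaining task that has no remaining task required before it.
  Step 1: remaining {Hank, Grace, Pat, Iris, Eve}; every task except Eve still has a predecessor pending → schedule Eve.
  Step 2: remaining {Hank, Grace, Pat, Iris}; every task except Grace still has a predecessor pending → schedule Grace.
  Step 3: remaining {Hank, Pat, Iris}; every task except Pat still has a predecessor pending → schedule Pat.
  Step 4: remaining {Hank, Iris}; every task except Iris still has a predecessor pending → schedule Iris.
  Step 5: only Hank remains → schedule Hank.
Resulting order:

Eve → Grace → Pat → Iris → Hank


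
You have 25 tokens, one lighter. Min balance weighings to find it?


Each weighing has 3 outcomes (left heavy / balance / right heavy), so k weighings distinguish at most 3^k cases; splitting into three near-equal groups achieves this.
Need 3^k ≥ 25: 3^2 = 9 < 25 ≤ 3^3 = 27
k = ⌈log₃(25)⌉ = 3

3


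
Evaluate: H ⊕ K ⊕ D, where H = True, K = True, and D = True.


H = True, K = True, D = True
Step 1: H ⊕ K = True XOR True = False
Step 2: False ⊕ D = False XOR True = True
XOR is true when an odd number of operands are true.

True


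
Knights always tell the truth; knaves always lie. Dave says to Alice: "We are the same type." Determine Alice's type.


Dave says: "We are the same type."
Case 1: Dave is a Knight (truth-teller)
  Statement is true → they ARE the same → Alice is also a Knight
Case 2: Dave is a Knave (liar)
  Statement is false → they are NOT the same → Alice is a Knight
In both cases, Alice is a Knight.

Knight
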